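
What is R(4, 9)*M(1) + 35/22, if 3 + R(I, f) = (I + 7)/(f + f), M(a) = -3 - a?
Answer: 2207/198 ≈ 11.146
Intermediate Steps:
R(I, f) = -3 + (7 + I)/(2*f) (R(I, f) = -3 + (I + 7)/(f + f) = -3 + (7 + I)/((2*f)) = -3 + (7 + I)*(1/(2*f)) = -3 + (7 + I)/(2*f))
R(4, 9)*M(1) + 35/22 = ((½)*(7 + 4 - 6*9)/9)*(-3 - 1*1) + 35/22 = ((½)*(⅑)*(7 + 4 - 54))*(-3 - 1) + 35*(1/22) = ((½)*(⅑)*(-43))*(-4) + 35/22 = -43/18*(-4) + 35/22 = 86/9 + 35/22 = 2207/198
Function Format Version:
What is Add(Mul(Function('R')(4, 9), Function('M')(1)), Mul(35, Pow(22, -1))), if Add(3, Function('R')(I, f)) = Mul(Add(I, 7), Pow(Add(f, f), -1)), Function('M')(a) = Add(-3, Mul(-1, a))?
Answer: Rational(2207, 198) ≈ 11.146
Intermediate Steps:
Function('R')(I, f) = Add(-3, Mul(Rational(1, 2), Pow(f, -1), Add(7, I))) (Function('R')(I, f) = Add(-3, Mul(Add(I, 7), Pow(Add(f, f), -1))) = Add(-3, Mul(Add(7, I), Pow(Mul(2, f), -1))) = Add(-3, Mul(Add(7, I), Mul(Rational(1, 2), Pow(f, -1)))) = Add(-3, Mul(Rational(1, 2), Pow(f, -1), Add(7, I))))
Add(Mul(Function('R')(4, 9), Function('M')(1)), Mul(35, Pow(22, -1))) = Add(Mul(Mul(Rational(1, 2), Pow(9, -1), Add(7, 4, Mul(-6, 9))), Add(-3, Mul(-1, 1))), Mul(35, Pow(22, -1))) = Add(Mul(Mul(Rational(1, 2), Rational(1, 9), Add(7, 4, -54)), Add(-3, -1)), Mul(35, Rational(1, 22))) = Add(Mul(Mul(Rational(1, 2), Rational(1, 9), -43), -4), Rational(35, 22)) = Add(Mul(Rational(-43, 18), -4), Rational(35, 22)) = Add(Rational(86, 9), Rational(35, 22)) = Rational(2207, 198)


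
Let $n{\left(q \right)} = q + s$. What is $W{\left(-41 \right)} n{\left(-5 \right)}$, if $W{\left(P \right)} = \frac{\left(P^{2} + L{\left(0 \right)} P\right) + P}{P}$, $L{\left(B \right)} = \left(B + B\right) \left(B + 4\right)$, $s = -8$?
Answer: $520$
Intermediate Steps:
$L{\left(B \right)} = 2 B \left(4 + B\right)$
$n{\left(q \right)} = -8 + q$ ($n{\left(q \right)} = q - 8 = -8 + q$)
$W{\left(P \right)} = \frac{P + P^{2}}{P}$ ($W{\left(P \right)} = \frac{\left(P^{2} + 2 \cdot 0 \left(4 + 0\right) P\right) + P}{P} = \frac{\left(P^{2} + 2 \cdot 0 \cdot 4 P\right) + P}{P} = \frac{\left(P^{2} + 0 P\right) + P}{P} = \frac{\left(P^{2} + 0\right) + P}{P} = \frac{P^{2} + P}{P} = \frac{P + P^{2}}{P}$)
$W{\left(-41 \right)} n{\left(-5 \right)} = \left(1 - 41\right) \left(-8 - 5\right) = \left(-40\right) \left(-13\right) = 520$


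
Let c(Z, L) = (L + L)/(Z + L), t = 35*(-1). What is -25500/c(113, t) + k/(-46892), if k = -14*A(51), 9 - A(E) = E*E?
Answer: 2331641196/82061 ≈ 28414.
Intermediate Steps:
A(E) = 9 - E² (A(E) = 9 - E*E = 9 - E²)
k = 36288 (k = -14*(9 - 1*51²) = -14*(9 - 1*2601) = -14*(9 - 2601) = -14*(-2592) = 36288)
t = -35
c(Z, L) = 2*L/(L + Z) (c(Z, L) = (2*L)/(L + Z) = 2*L/(L + Z))
-25500/c(113, t) + k/(-46892) = -25500/(2*(-35)/(-35 + 113)) + 36288/(-46892) = -25500/(2*(-35)/78) + 36288*(-1/46892) = -25500/(2*(-35)*(1/78)) - 9072/11723 = -25500/(-35/39) - 9072/11723 = -25500*(-39/35) - 9072/11723 = 198900/7 - 9072/11723 = 2331641196/82061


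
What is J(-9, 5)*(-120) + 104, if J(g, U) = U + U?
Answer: -1096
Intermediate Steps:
J(g, U) = 2*U
J(-9, 5)*(-120) + 104 = (2*5)*(-120) + 104 = 10*(-120) + 104 = -1200 + 104 = -1096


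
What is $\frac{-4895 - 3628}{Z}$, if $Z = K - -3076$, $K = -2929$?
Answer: $- \frac{2841}{49} \approx -57.98$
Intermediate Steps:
$Z = 147$ ($Z = -2929 - -3076 = -2929 + 3076 = 147$)
$\frac{-4895 - 3628}{Z} = \frac{-4895 - 3628}{147} = \left(-8523\right) \frac{1}{147} = - \frac{2841}{49}$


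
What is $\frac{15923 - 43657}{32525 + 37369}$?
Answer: $- \frac{13867}{34947} \approx -0.3968$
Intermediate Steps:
$\frac{15923 - 43657}{32525 + 37369} = - \frac{27734}{69894} = \left(-27734\right) \frac{1}{69894} = - \frac{13867}{34947}$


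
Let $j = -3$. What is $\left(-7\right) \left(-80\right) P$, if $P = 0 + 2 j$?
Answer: $-3360$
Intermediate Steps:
$P = -6$ ($P = 0 + 2 \left(-3\right) = 0 - 6 = -6$)
$\left(-7\right) \left(-80\right) P = \left(-7\right) \left(-80\right) \left(-6\right) = 560 \left(-6\right) = -3360$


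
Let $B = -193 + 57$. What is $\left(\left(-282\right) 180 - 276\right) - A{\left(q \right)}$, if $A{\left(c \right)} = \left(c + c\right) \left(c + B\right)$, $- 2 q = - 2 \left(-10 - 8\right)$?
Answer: $-56580$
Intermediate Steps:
$B = -136$
$q = -18$ ($q = - \frac{\left(-2\right) \left(-10 - 8\right)}{2} = - \frac{\left(-2\right) \left(-18\right)}{2} = \left(- \frac{1}{2}\right) 36 = -18$)
$A{\left(c \right)} = 2 c \left(-136 + c\right)$ ($A{\left(c \right)} = \left(c + c\right) \left(c - 136\right) = 2 c \left(-136 + c\right)$)
$\left(\left(-282\right) 180 - 276\right) - A{\left(q \right)} = \left(\left(-282\right) 180 - 276\right) - 2 \left(-18\right) \left(-136 - 18\right) = \left(-50760 - 276\right) - 2 \left(-18\right) \left(-154\right) = -51036 - 5544 = -56580$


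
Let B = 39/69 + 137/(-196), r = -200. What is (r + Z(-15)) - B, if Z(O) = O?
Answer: -968617/4508 ≈ -214.87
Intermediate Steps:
B = -603/4508 (B = 39*(1/69) + 137*(-1/196) = 13/23 - 137/196 = -603/4508 ≈ -0.13376)
(r + Z(-15)) - B = (-200 - 15) - 1*(-603/4508) = -215 + 603/4508 = -968617/4508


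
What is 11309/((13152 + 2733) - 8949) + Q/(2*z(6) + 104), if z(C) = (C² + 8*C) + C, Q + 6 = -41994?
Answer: -72025061/492456 ≈ -146.26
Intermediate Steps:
Q = -42000 (Q = -6 - 41994 = -42000)
z(C) = C² + 9*C
11309/((13152 + 2733) - 8949) + Q/(2*z(6) + 104) = 11309/((13152 + 2733) - 8949) - 42000/(2*(6*(9 + 6)) + 104) = 11309/(15885 - 8949) - 42000/(2*(6*15) + 104) = 11309/6936 - 42000/(2*90 + 104) = 11309*(1/6936) - 42000/(180 + 104) = 11309/6936 - 42000/284 = 11309/6936 - 42000*1/284 = 11309/6936 - 10500/71 = -72025061/492456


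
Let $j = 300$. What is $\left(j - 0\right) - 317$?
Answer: $-17$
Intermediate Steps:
$\left(j - 0\right) - 317 = \left(300 - 0\right) - 317 = \left(300 + 0\right) - 317 = 300 - 317 = -17$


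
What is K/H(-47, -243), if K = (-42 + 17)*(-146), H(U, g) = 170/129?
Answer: 47085/17 ≈ 2769.7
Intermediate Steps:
H(U, g) = 170/129 (H(U, g) = 170*(1/129) = 170/129)
K = 3650 (K = -25*(-146) = 3650)
K/H(-47, -243) = 3650/(170/129) = 3650*(129/170) = 47085/17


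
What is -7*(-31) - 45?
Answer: 172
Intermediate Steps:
-7*(-31) - 45 = 217 - 45 = 172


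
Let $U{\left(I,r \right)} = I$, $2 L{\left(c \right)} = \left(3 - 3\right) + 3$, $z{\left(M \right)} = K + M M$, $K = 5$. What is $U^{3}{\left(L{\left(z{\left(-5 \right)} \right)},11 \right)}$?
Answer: $\frac{27}{8} \approx 3.375$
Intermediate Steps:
$z{\left(M \right)} = 5 + M^{2}$ ($z{\left(M \right)} = 5 + M M = 5 + M^{2}$)
$L{\left(c \right)} = \frac{3}{2}$ ($L{\left(c \right)} = \frac{\left(3 - 3\right) + 3}{2} = \frac{0 + 3}{2} = \frac{1}{2} \cdot 3 = \frac{3}{2}$)
$U^{3}{\left(L{\left(z{\left(-5 \right)} \right)},11 \right)} = \left(\frac{3}{2}\right)^{3} = \frac{27}{8}$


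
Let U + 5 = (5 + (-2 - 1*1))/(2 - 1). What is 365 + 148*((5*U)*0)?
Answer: 365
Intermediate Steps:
U = -3 (U = -5 + (5 + (-2 - 1*1))/(2 - 1) = -5 + (5 + (-2 - 1))/1 = -5 + (5 - 3)*1 = -5 + 2*1 = -5 + 2 = -3)
365 + 148*((5*U)*0) = 365 + 148*((5*(-3))*0) = 365 + 148*(-15*0) = 365 + 148*0 = 365 + 0 = 365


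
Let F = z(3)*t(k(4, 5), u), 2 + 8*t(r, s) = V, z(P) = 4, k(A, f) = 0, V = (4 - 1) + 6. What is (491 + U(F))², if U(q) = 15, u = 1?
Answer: 256036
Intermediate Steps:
V = 9 (V = 3 + 6 = 9)
t(r, s) = 7/8 (t(r, s) = -¼ + (⅛)*9 = -¼ + 9/8 = 7/8)
F = 7/2 (F = 4*(7/8) = 7/2 ≈ 3.5000)
(491 + U(F))² = (491 + 15)² = 506² = 256036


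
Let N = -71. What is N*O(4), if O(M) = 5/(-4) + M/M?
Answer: 71/4 ≈ 17.750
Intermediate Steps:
O(M) = -¼ (O(M) = 5*(-¼) + 1 = -5/4 + 1 = -¼)
N*O(4) = -71*(-¼) = 71/4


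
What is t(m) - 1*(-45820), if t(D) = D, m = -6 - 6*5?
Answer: 45784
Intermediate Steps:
m = -36 (m = -6 - 30 = -36)
t(m) - 1*(-45820) = -36 - 1*(-45820) = -36 + 45820 = 45784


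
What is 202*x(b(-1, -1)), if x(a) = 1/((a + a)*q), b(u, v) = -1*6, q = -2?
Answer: 101/12 ≈ 8.4167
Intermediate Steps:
b(u, v) = -6
x(a) = -1/(4*a) (x(a) = 1/((a + a)*(-2)) = -½/(2*a) = (1/(2*a))*(-½) = -1/(4*a))
202*x(b(-1, -1)) = 202*(-¼/(-6)) = 202*(-¼*(-⅙)) = 202*(1/24) = 101/12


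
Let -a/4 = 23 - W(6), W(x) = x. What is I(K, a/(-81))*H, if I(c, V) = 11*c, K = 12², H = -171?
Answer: -270864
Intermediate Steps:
K = 144
a = -68 (a = -4*(23 - 1*6) = -4*(23 - 6) = -4*17 = -68)
I(K, a/(-81))*H = (11*144)*(-171) = 1584*(-171) = -270864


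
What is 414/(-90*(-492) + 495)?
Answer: 46/4975 ≈ 0.0092462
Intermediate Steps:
414/(-90*(-492) + 495) = 414/(44280 + 495) = 414/44775 = 414*(1/44775) = 46/4975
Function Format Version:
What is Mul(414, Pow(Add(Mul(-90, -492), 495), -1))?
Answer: Rational(46, 4975) ≈ 0.0092462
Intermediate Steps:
Mul(414, Pow(Add(Mul(-90, -492), 495), -1)) = Mul(414, Pow(Add(44280, 495), -1)) = Mul(414, Pow(44775, -1)) = Mul(414, Rational(1, 44775)) = Rational(46, 4975)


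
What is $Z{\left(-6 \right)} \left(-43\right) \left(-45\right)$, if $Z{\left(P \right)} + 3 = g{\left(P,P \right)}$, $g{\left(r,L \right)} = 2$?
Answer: $-1935$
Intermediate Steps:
$Z{\left(P \right)} = -1$ ($Z{\left(P \right)} = -3 + 2 = -1$)
$Z{\left(-6 \right)} \left(-43\right) \left(-45\right) = \left(-1\right) \left(-43\right) \left(-45\right) = 43 \left(-45\right) = -1935$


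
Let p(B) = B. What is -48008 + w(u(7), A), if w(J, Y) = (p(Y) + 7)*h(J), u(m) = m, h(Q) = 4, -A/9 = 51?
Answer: -49816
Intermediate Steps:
A = -459 (A = -9*51 = -459)
w(J, Y) = 28 + 4*Y (w(J, Y) = (Y + 7)*4 = (7 + Y)*4 = 28 + 4*Y)
-48008 + w(u(7), A) = -48008 + (28 + 4*(-459)) = -48008 + (28 - 1836) = -48008 - 1808 = -49816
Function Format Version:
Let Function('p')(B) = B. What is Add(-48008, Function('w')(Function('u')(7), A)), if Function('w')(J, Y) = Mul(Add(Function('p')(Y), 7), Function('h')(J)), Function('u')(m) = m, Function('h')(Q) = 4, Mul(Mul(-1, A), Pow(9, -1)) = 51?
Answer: -49816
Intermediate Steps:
A = -459 (A = Mul(-9, 51) = -459)
Function('w')(J, Y) = Add(28, Mul(4, Y)) (Function('w')(J, Y) = Mul(Add(Y, 7), 4) = Mul(Add(7, Y), 4) = Add(28, Mul(4, Y)))
Add(-48008, Function('w')(Function('u')(7), A)) = Add(-48008, Add(28, Mul(4, -459))) = Add(-48008, Add(28, -1836)) = Add(-48008, -1808) = -49816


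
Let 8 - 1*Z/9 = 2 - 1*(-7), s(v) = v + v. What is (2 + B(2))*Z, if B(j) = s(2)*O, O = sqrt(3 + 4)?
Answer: -18 - 36*sqrt(7) ≈ -113.25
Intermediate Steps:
s(v) = 2*v
O = sqrt(7) ≈ 2.6458
Z = -9 (Z = 72 - 9*(2 - 1*(-7)) = 72 - 9*(2 + 7) = 72 - 9*9 = 72 - 81 = -9)
B(j) = 4*sqrt(7) (B(j) = (2*2)*sqrt(7) = 4*sqrt(7))
(2 + B(2))*Z = (2 + 4*sqrt(7))*(-9) = -18 - 36*sqrt(7)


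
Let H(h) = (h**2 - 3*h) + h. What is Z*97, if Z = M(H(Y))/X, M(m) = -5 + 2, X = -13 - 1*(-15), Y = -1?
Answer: -291/2 ≈ -145.50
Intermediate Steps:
H(h) = h**2 - 2*h
X = 2 (X = -13 + 15 = 2)
M(m) = -3
Z = -3/2 ≈ -1.5000
Z*97 = -3/2*97 = -291/2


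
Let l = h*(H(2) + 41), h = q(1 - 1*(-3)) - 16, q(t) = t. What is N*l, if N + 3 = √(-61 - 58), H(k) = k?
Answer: 1548 - 516*I*√119 ≈ 1548.0 - 5628.9*I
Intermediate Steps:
h = -12 (h = (1 - 1*(-3)) - 16 = (1 + 3) - 16 = 4 - 16 = -12)
N = -3 + I*√119 (N = -3 + √(-61 - 58) = -3 + √(-119) = -3 + I*√119 ≈ -3.0 + 10.909*I)
l = -516 (l = -12*(2 + 41) = -12*43 = -516)
N*l = (-3 + I*√119)*(-516) = 1548 - 516*I*√119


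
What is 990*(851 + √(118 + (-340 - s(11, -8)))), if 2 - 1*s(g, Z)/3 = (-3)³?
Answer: 842490 + 990*I*√309 ≈ 8.4249e+5 + 17403.0*I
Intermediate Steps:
s(g, Z) = 87 (s(g, Z) = 6 - 3*(-3)³ = 6 - 3*(-27) = 6 + 81 = 87)
990*(851 + √(118 + (-340 - s(11, -8)))) = 990*(851 + √(118 + (-340 - 1*87))) = 990*(851 + √(118 + (-340 - 87))) = 990*(851 + √(118 - 427)) = 990*(851 + √(-309)) = 990*(851 + I*√309) = 842490 + 990*I*√309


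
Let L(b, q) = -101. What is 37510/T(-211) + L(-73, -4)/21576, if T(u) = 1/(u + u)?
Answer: -341531250821/21576 ≈ -1.5829e+7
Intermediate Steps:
T(u) = 1/(2*u)
37510/T(-211) + L(-73, -4)/21576 = 37510/(((1/2)/(-211))) - 101/21576 = 37510/(((1/2)*(-1/211))) - 101*1/21576 = 37510/(-1/422) - 101/21576 = 37510*(-422) - 101/21576 = -15829220 - 101/21576 = -341531250821/21576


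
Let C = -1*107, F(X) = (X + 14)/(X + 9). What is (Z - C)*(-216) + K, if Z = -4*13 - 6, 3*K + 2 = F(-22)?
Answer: -137598/13 ≈ -10584.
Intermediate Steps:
F(X) = (14 + X)/(9 + X)
C = -107
K = -6/13 (K = -⅔ + ((14 - 22)/(9 - 22))/3 = -⅔ + (-8/(-13))/3 = -⅔ + (-1/13*(-8))/3 = -⅔ + (⅓)*(8/13) = -⅔ + 8/39 = -6/13 ≈ -0.46154)
Z = -58 (Z = -52 - 6 = -58)
(Z - C)*(-216) + K = (-58 - 1*(-107))*(-216) - 6/13 = (-58 + 107)*(-216) - 6/13 = 49*(-216) - 6/13 = -10584 - 6/13 = -137598/13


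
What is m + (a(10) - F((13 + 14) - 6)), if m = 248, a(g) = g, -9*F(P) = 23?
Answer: 2345/9 ≈ 260.56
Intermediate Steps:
F(P) = -23/9 (F(P) = -⅑*23 = -23/9)
m + (a(10) - F((13 + 14) - 6)) = 248 + (10 - 1*(-23/9)) = 248 + (10 + 23/9) = 248 + 113/9 = 2345/9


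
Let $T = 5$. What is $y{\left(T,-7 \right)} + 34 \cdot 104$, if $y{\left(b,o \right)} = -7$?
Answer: $3529$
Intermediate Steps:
$y{\left(T,-7 \right)} + 34 \cdot 104 = -7 + 34 \cdot 104 = -7 + 3536 = 3529$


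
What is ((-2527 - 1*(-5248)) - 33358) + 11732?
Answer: -18905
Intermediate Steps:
((-2527 - 1*(-5248)) - 33358) + 11732 = ((-2527 + 5248) - 33358) + 11732 = (2721 - 33358) + 11732 = -30637 + 11732 = -18905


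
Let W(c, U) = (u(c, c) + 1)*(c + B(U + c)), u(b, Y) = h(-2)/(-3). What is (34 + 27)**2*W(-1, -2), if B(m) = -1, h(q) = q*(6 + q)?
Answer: -81862/3 ≈ -27287.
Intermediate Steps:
u(b, Y) = 8/3 (u(b, Y) = -2*(6 - 2)/(-3) = -2*4*(-1/3) = -8*(-1/3) = 8/3)
W(c, U) = -11/3 + 11*c/3 (W(c, U) = (8/3 + 1)*(c - 1) = 11*(-1 + c)/3 = -11/3 + 11*c/3)
(34 + 27)**2*W(-1, -2) = (34 + 27)**2*(-11/3 + (11/3)*(-1)) = 61**2*(-11/3 - 11/3) = 3721*(-22/3) = -81862/3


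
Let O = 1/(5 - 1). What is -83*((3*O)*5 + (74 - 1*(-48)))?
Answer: -41749/4 ≈ -10437.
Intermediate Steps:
O = ¼ (O = 1/4 = ¼ ≈ 0.25000)
-83*((3*O)*5 + (74 - 1*(-48))) = -83*((3*(¼))*5 + (74 - 1*(-48))) = -83*((¾)*5 + (74 + 48)) = -83*(15/4 + 122) = -83*503/4 = -41749/4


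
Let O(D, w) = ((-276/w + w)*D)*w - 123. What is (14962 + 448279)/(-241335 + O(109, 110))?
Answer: 463241/1047358 ≈ 0.44229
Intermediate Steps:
O(D, w) = -123 + D*w*(w - 276/w) (O(D, w) = ((w - 276/w)*D)*w - 123 = (D*(w - 276/w))*w - 123 = D*w*(w - 276/w) - 123 = -123 + D*w*(w - 276/w))
(14962 + 448279)/(-241335 + O(109, 110)) = (14962 + 448279)/(-241335 + (-123 - 276*109 + 109*110²)) = 463241/(-241335 + (-123 - 30084 + 109*12100)) = 463241/(-241335 + (-123 - 30084 + 1318900)) = 463241/(-241335 + 1288693) = 463241/1047358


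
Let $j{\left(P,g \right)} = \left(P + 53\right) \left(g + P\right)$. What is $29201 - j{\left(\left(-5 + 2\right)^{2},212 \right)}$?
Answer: $15499$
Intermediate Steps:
$j{\left(P,g \right)} = \left(53 + P\right) \left(P + g\right)$
$29201 - j{\left(\left(-5 + 2\right)^{2},212 \right)} = 29201 - \left(\left(\left(-5 + 2\right)^{2}\right)^{2} + 53 \left(-5 + 2\right)^{2} + 53 \cdot 212 + \left(-5 + 2\right)^{2} \cdot 212\right) = 29201 - \left(\left(\left(-3\right)^{2}\right)^{2} + 53 \left(-3\right)^{2} + 11236 + \left(-3\right)^{2} \cdot 212\right) = 29201 - \left(9^{2} + 53 \cdot 9 + 11236 + 9 \cdot 212\right) = 29201 - \left(81 + 477 + 11236 + 1908\right) = 29201 - 13702 = 15499$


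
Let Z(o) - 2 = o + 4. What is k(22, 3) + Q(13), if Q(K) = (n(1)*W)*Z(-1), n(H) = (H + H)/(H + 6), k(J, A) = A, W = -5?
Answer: -29/7 ≈ -4.1429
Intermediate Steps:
Z(o) = 6 + o (Z(o) = 2 + (o + 4) = 2 + (4 + o) = 6 + o)
n(H) = 2*H/(6 + H) (n(H) = (2*H)/(6 + H) = 2*H/(6 + H))
Q(K) = -50/7 (Q(K) = ((2*1/(6 + 1))*(-5))*(6 - 1) = ((2*1/7)*(-5))*5 = ((2*1*(⅐))*(-5))*5 = ((2/7)*(-5))*5 = -10/7*5 = -50/7)
k(22, 3) + Q(13) = 3 - 50/7 = -29/7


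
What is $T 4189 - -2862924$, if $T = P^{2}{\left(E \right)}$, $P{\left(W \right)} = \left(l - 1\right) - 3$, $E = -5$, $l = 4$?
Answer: $2862924$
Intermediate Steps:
$P{\left(W \right)} = 0$ ($P{\left(W \right)} = \left(4 - 1\right) - 3 = 3 - 3 = 0$)
$T = 0$ ($T = 0^{2} = 0$)
$T 4189 - -2862924 = 0 \cdot 4189 - -2862924 = 0 + 2862924 = 2862924$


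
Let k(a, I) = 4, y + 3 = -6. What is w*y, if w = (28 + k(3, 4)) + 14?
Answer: -414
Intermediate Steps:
y = -9 (y = -3 - 6 = -9)
w = 46 (w = (28 + 4) + 14 = 32 + 14 = 46)
w*y = 46*(-9) = -414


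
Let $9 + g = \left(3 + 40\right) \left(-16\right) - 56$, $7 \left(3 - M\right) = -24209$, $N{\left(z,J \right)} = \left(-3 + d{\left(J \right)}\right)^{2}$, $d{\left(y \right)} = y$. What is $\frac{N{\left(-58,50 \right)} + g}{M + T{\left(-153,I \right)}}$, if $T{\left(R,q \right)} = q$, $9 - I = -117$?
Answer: $\frac{1274}{3139} \approx 0.40586$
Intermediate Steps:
$I = 126$ ($I = 9 - -117 = 9 + 117 = 126$)
$N{\left(z,J \right)} = \left(-3 + J\right)^{2}$
$M = \frac{24230}{7}$ ($M = 3 - - \frac{24209}{7} = 3 + \frac{24209}{7} = \frac{24230}{7} \approx 3461.4$)
$g = -753$ ($g = -9 + \left(\left(3 + 40\right) \left(-16\right) - 56\right) = -9 + \left(43 \left(-16\right) - 56\right) = -9 - 744 = -753$)
$\frac{N{\left(-58,50 \right)} + g}{M + T{\left(-153,I \right)}} = \frac{\left(-3 + 50\right)^{2} - 753}{\frac{24230}{7} + 126} = \frac{47^{2} - 753}{\frac{25112}{7}} = \left(2209 - 753\right) \frac{7}{25112} = 1456 \cdot \frac{7}{25112} = \frac{1274}{3139}$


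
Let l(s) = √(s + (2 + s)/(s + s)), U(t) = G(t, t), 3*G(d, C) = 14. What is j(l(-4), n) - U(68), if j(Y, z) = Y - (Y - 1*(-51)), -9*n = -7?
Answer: -167/3 ≈ -55.667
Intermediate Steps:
G(d, C) = 14/3 (G(d, C) = (⅓)*14 = 14/3)
U(t) = 14/3
l(s) = √(s + (2 + s)/(2*s)) (l(s) = √(s + (2 + s)/((2*s))) = √(s + (2 + s)*(1/(2*s))) = √(s + (2 + s)/(2*s)))
n = 7/9 (n = -⅑*(-7) = 7/9 ≈ 0.77778)
j(Y, z) = -51 (j(Y, z) = Y - (Y + 51) = Y - (51 + Y) = Y + (-51 - Y) = -51)
j(l(-4), n) - U(68) = -51 - 1*14/3 = -51 - 14/3 = -167/3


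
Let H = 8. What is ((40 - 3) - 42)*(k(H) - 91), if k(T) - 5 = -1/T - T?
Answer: 3765/8 ≈ 470.63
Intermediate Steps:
k(T) = 5 - T - 1/T (k(T) = 5 + (-1/T - T) = 5 + (-T - 1/T) = 5 - T - 1/T)
((40 - 3) - 42)*(k(H) - 91) = ((40 - 3) - 42)*((5 - 1*8 - 1/8) - 91) = (37 - 42)*((5 - 8 - 1*⅛) - 91) = -5*((5 - 8 - ⅛) - 91) = -5*(-25/8 - 91) = -5*(-753/8) = 3765/8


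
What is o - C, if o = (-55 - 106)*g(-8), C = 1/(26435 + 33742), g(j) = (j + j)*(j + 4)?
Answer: -620063809/60177 ≈ -10304.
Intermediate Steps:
g(j) = 2*j*(4 + j) (g(j) = (2*j)*(4 + j) = 2*j*(4 + j))
C = 1/60177 ≈ 1.6618e-5
o = -10304 (o = (-55 - 106)*(2*(-8)*(4 - 8)) = -322*(-8)*(-4) = -161*64 = -10304)
o - C = -10304 - 1*1/60177 = -10304 - 1/60177 = -620063809/60177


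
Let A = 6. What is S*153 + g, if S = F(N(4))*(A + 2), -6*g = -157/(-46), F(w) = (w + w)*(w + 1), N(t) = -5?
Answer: 13512803/276 ≈ 48959.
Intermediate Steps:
F(w) = 2*w*(1 + w) (F(w) = (2*w)*(1 + w) = 2*w*(1 + w))
g = -157/276 (g = -(-157)/(6*(-46)) = -(-157)*(-1)/(6*46) = -⅙*157/46 = -157/276 ≈ -0.56884)
S = 320 (S = (2*(-5)*(1 - 5))*(6 + 2) = (2*(-5)*(-4))*8 = 40*8 = 320)
S*153 + g = 320*153 - 157/276 = 48960 - 157/276 = 13512803/276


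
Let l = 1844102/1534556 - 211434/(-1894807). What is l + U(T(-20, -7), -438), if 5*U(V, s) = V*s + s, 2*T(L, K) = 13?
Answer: -953265990206513/1453843725346 ≈ -655.69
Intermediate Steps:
l = 1909337345809/1453843725346 (l = 1844102*(1/1534556) - 211434*(-1/1894807) = 922051/767278 + 211434/1894807 = 1909337345809/1453843725346 ≈ 1.3133)
T(L, K) = 13/2 (T(L, K) = (½)*13 = 13/2)
U(V, s) = s/5 + V*s/5 (U(V, s) = (V*s + s)/5 = (s + V*s)/5 = s/5 + V*s/5)
l + U(T(-20, -7), -438) = 1909337345809/1453843725346 + (⅕)*(-438)*(1 + 13/2) = 1909337345809/1453843725346 + (⅕)*(-438)*(15/2) = 1909337345809/1453843725346 - 657 = -953265990206513/1453843725346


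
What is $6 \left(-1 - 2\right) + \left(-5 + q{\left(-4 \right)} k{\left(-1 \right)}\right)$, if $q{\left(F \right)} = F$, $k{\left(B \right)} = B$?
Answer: $-19$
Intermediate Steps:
$6 \left(-1 - 2\right) + \left(-5 + q{\left(-4 \right)} k{\left(-1 \right)}\right) = 6 \left(-1 - 2\right) - 1 = 6 \left(-1 - 2\right) + \left(-5 + 4\right) = 6 \left(-3\right) - 1 = -18 - 1 = -19$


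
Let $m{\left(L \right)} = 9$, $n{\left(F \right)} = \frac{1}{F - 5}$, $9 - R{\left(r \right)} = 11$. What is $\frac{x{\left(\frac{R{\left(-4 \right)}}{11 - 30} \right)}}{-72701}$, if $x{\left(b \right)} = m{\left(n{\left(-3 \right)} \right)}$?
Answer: $- \frac{9}{72701} \approx -0.00012379$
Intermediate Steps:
$R{\left(r \right)} = -2$ ($R{\left(r \right)} = 9 - 11 = -2$)
$n{\left(F \right)} = \frac{1}{-5 + F}$
$x{\left(b \right)} = 9$
$\frac{x{\left(\frac{R{\left(-4 \right)}}{11 - 30} \right)}}{-72701} = \frac{9}{-72701} = 9 \left(- \frac{1}{72701}\right) = - \frac{9}{72701}$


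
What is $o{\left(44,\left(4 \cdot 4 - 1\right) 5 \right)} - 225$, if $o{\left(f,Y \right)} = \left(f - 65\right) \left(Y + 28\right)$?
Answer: $-2388$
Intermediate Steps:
$o{\left(f,Y \right)} = \left(-65 + f\right) \left(28 + Y\right)$
$o{\left(44,\left(4 \cdot 4 - 1\right) 5 \right)} - 225 = \left(-1820 - 65 \left(4 \cdot 4 - 1\right) 5 + 28 \cdot 44 + \left(4 \cdot 4 - 1\right) 5 \cdot 44\right) - 225 = \left(-1820 - 65 \left(16 - 1\right) 5 + 1232 + \left(16 - 1\right) 5 \cdot 44\right) - 225 = \left(-1820 - 65 \cdot 15 \cdot 5 + 1232 + 15 \cdot 5 \cdot 44\right) - 225 = \left(-1820 - 4875 + 1232 + 75 \cdot 44\right) - 225 = \left(-1820 - 4875 + 1232 + 3300\right) - 225 = -2163 - 225 = -2388$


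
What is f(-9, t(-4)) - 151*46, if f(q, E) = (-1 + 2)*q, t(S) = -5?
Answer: -6955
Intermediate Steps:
f(q, E) = q (f(q, E) = 1*q = q)
f(-9, t(-4)) - 151*46 = -9 - 151*46 = -9 - 6946 = -6955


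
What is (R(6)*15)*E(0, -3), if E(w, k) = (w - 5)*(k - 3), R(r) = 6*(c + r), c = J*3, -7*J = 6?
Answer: 64800/7 ≈ 9257.1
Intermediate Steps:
J = -6/7 (J = -⅐*6 = -6/7 ≈ -0.85714)
c = -18/7 (c = -6/7*3 = -18/7 ≈ -2.5714)
R(r) = -108/7 + 6*r (R(r) = 6*(-18/7 + r) = -108/7 + 6*r)
E(w, k) = (-5 + w)*(-3 + k)
(R(6)*15)*E(0, -3) = ((-108/7 + 6*6)*15)*(15 - 5*(-3) - 3*0 - 3*0) = ((-108/7 + 36)*15)*(15 + 15 + 0 + 0) = ((144/7)*15)*30 = (2160/7)*30 = 64800/7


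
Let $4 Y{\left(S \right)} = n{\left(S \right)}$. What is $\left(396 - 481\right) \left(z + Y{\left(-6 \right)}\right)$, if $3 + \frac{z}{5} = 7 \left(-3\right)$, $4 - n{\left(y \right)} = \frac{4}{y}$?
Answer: $\frac{60605}{6} \approx 10101.0$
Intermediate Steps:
$n{\left(y \right)} = 4 - \frac{4}{y}$
$Y{\left(S \right)} = 1 - \frac{1}{S}$ ($Y{\left(S \right)} = \frac{4 - \frac{4}{S}}{4} = 1 - \frac{1}{S}$)
$z = -120$ ($z = -15 + 5 \cdot 7 \left(-3\right) = -15 + 5 \left(-21\right) = -15 - 105 = -120$)
$\left(396 - 481\right) \left(z + Y{\left(-6 \right)}\right) = \left(396 - 481\right) \left(-120 + \frac{-1 - 6}{-6}\right) = - 85 \left(-120 - - \frac{7}{6}\right) = - 85 \left(-120 + \frac{7}{6}\right) = \left(-85\right) \left(- \frac{713}{6}\right) = \frac{60605}{6}$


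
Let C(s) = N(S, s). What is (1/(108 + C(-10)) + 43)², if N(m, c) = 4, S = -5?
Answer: 23203489/12544 ≈ 1849.8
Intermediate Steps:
C(s) = 4
(1/(108 + C(-10)) + 43)² = (1/(108 + 4) + 43)² = (1/112 + 43)² = (4817/112)² = 23203489/12544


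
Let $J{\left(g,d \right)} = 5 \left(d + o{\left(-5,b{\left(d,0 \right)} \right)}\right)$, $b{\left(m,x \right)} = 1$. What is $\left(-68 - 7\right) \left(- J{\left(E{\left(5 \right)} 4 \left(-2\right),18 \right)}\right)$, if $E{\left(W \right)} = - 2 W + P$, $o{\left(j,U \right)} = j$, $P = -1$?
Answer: $4875$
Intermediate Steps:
$E{\left(W \right)} = -1 - 2 W$ ($E{\left(W \right)} = - 2 W - 1 = -1 - 2 W$)
$J{\left(g,d \right)} = -25 + 5 d$ ($J{\left(g,d \right)} = 5 \left(d - 5\right) = 5 \left(-5 + d\right) = -25 + 5 d$)
$\left(-68 - 7\right) \left(- J{\left(E{\left(5 \right)} 4 \left(-2\right),18 \right)}\right) = \left(-68 - 7\right) \left(- (-25 + 5 \cdot 18)\right) = \left(-68 - 7\right) \left(- (-25 + 90)\right) = - 75 \left(\left(-1\right) 65\right) = \left(-75\right) \left(-65\right) = 4875$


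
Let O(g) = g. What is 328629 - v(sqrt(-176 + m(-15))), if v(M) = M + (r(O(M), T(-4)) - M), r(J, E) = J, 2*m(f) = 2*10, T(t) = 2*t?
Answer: 328629 - I*sqrt(166) ≈ 3.2863e+5 - 12.884*I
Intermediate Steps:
m(f) = 10 (m(f) = (2*10)/2 = (1/2)*20 = 10)
v(M) = M (v(M) = M + (M - M) = M + 0 = M)
328629 - v(sqrt(-176 + m(-15))) = 328629 - sqrt(-176 + 10) = 328629 - sqrt(-166) = 328629 - I*sqrt(166)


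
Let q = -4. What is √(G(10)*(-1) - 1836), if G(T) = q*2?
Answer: 2*I*√457 ≈ 42.755*I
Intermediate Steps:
G(T) = -8 (G(T) = -4*2 = -8)
√(G(10)*(-1) - 1836) = √(-8*(-1) - 1836) = √(8 - 1836) = √(-1828) = 2*I*√457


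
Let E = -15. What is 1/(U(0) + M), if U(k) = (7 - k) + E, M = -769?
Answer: -1/777 ≈ -0.0012870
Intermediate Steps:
U(k) = -8 - k (U(k) = (7 - k) - 15 = -8 - k)
1/(U(0) + M) = 1/((-8 - 1*0) - 769) = 1/((-8 + 0) - 769) = 1/(-8 - 769) = 1/(-777) = -1/777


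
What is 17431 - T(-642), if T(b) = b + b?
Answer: 18715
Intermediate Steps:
T(b) = 2*b
17431 - T(-642) = 17431 - 2*(-642) = 17431 - 1*(-1284) = 17431 + 1284 = 18715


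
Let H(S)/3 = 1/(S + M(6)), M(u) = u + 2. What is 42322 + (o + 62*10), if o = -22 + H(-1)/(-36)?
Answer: 3605279/84 ≈ 42920.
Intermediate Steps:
M(u) = 2 + u
H(S) = 3/(8 + S) (H(S) = 3/(S + (2 + 6)) = 3/(S + 8) = 3/(8 + S))
o = -1849/84 (o = -22 + (3/(8 - 1))/(-36) = -22 + (3/7)*(-1/36) = -22 - 1/84 = -1849/84 ≈ -22.012)
42322 + (o + 62*10) = 42322 + (-1849/84 + 62*10) = 42322 + (-1849/84 + 620) = 42322 + 50231/84 = 3605279/84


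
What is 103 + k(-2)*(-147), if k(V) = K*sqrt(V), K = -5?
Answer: 103 + 735*I*sqrt(2) ≈ 103.0 + 1039.4*I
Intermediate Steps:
k(V) = -5*sqrt(V)
103 + k(-2)*(-147) = 103 - 5*I*sqrt(2)*(-147) = 103 + 735*I*sqrt(2)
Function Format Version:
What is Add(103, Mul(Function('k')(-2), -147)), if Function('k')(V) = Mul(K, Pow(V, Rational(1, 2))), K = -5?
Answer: Add(103, Mul(735, I, Pow(2, Rational(1, 2)))) ≈ Add(103.00, Mul(1039.4, I))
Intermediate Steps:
Function('k')(V) = Mul(-5, Pow(V, Rational(1, 2)))
Add(103, Mul(Function('k')(-2), -147)) = Add(103, Mul(Mul(-5, Pow(-2, Rational(1, 2))), -147)) = Add(103, Mul(Mul(-5, Mul(I, Pow(2, Rational(1, 2)))), -147)) = Add(103, Mul(Mul(-5, I, Pow(2, Rational(1, 2))), -147)) = Add(103, Mul(735, I, Pow(2, Rational(1, 2))))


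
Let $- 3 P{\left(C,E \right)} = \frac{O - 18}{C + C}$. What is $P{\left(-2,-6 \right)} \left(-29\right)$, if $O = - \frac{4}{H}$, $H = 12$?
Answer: $\frac{1595}{36} \approx 44.306$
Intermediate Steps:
$O = - \frac{1}{3}$ ($O = - \frac{4}{12} = \left(-4\right) \frac{1}{12} = - \frac{1}{3} \approx -0.33333$)
$P{\left(C,E \right)} = \frac{55}{18 C}$ ($P{\left(C,E \right)} = - \frac{\left(- \frac{1}{3} - 18\right) \frac{1}{C + C}}{3} = - \frac{\left(- \frac{55}{3}\right) \frac{1}{2 C}}{3} = - \frac{\left(- \frac{55}{6}\right) \frac{1}{C}}{3} = \frac{55}{18 C}$)
$P{\left(-2,-6 \right)} \left(-29\right) = \frac{55}{18 \left(-2\right)} \left(-29\right) = \frac{55}{18} \left(- \frac{1}{2}\right) \left(-29\right) = \left(- \frac{55}{36}\right) \left(-29\right) = \frac{1595}{36}$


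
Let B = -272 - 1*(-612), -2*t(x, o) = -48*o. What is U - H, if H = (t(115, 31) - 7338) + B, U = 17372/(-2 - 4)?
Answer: 10076/3 ≈ 3358.7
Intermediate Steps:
t(x, o) = 24*o (t(x, o) = -(-24)*o = 24*o)
B = 340 (B = -272 + 612 = 340)
U = -8686/3 (U = 17372/(-6) = -⅙*17372 = -8686/3 ≈ -2895.3)
H = -6254 (H = (24*31 - 7338) + 340 = (744 - 7338) + 340 = -6594 + 340 = -6254)
U - H = -8686/3 - 1*(-6254) = -8686/3 + 6254 = 10076/3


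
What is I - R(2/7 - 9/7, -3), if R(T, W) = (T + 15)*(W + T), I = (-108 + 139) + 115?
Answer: 202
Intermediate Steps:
I = 146 (I = 31 + 115 = 146)
R(T, W) = (15 + T)*(T + W)
I - R(2/7 - 9/7, -3) = 146 - ((2/7 - 9/7)**2 + 15*(2/7 - 9/7) + 15*(-3) + (2/7 - 9/7)*(-3)) = 146 - ((2*(1/7) - 9*1/7)**2 + 15*(2*(1/7) - 9*1/7) - 45 + (2*(1/7) - 9*1/7)*(-3)) = 146 - ((2/7 - 9/7)**2 + 15*(2/7 - 9/7) - 45 + (2/7 - 9/7)*(-3)) = 146 - ((-1)**2 + 15*(-1) - 45 - 1*(-3)) = 146 - (1 - 15 - 45 + 3) = 146 - 1*(-56) = 146 + 56 = 202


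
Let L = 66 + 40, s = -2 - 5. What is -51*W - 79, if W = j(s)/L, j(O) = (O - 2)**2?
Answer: -12505/106 ≈ -117.97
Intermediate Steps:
s = -7
L = 106
j(O) = (-2 + O)**2
W = 81/106 (W = (-2 - 7)**2/106 = (-9)**2*(1/106) = 81*(1/106) = 81/106 ≈ 0.76415)
-51*W - 79 = -51*81/106 - 79 = -4131/106 - 79 = -12505/106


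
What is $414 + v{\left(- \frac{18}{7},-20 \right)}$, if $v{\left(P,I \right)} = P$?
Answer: $\frac{2880}{7} \approx 411.43$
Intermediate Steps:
$414 + v{\left(- \frac{18}{7},-20 \right)} = 414 - \frac{18}{7} = \frac{2880}{7}$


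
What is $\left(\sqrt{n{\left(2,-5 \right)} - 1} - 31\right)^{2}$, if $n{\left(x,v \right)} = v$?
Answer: $\left(31 - i \sqrt{6}\right)^{2} \approx 955.0 - 151.87 i$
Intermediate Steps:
$\left(\sqrt{n{\left(2,-5 \right)} - 1} - 31\right)^{2} = \left(\sqrt{-5 - 1} - 31\right)^{2} = \left(\sqrt{-6} - 31\right)^{2} = \left(i \sqrt{6} - 31\right)^{2} = \left(-31 + i \sqrt{6}\right)^{2}$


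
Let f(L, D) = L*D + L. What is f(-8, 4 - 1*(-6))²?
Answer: 7744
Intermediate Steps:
f(L, D) = L + D*L (f(L, D) = D*L + L = L + D*L)
f(-8, 4 - 1*(-6))² = (-8*(1 + (4 - 1*(-6))))² = (-8*(1 + (4 + 6)))² = (-8*(1 + 10))² = (-8*11)² = (-88)² = 7744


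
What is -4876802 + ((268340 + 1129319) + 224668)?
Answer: -3254475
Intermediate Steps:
-4876802 + ((268340 + 1129319) + 224668) = -4876802 + (1397659 + 224668) = -4876802 + 1622327 = -3254475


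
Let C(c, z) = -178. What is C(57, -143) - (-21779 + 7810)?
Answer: 13791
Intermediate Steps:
C(57, -143) - (-21779 + 7810) = -178 - (-21779 + 7810) = -178 - 1*(-13969) = -178 + 13969 = 13791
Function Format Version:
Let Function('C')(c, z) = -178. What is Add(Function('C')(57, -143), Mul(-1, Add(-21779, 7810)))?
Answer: 13791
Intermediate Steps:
Add(Function('C')(57, -143), Mul(-1, Add(-21779, 7810))) = Add(-178, Mul(-1, Add(-21779, 7810))) = Add(-178, Mul(-1, -13969)) = Add(-178, 13969) = 13791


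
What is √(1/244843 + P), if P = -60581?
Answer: I*√3631715521686226/244843 ≈ 246.13*I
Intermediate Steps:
√(1/244843 + P) = √(1/244843 - 60581) = √(-14832833782/244843) = I*√3631715521686226/244843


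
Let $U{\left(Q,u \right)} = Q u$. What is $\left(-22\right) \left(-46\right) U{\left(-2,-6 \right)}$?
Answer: $12144$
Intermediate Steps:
$\left(-22\right) \left(-46\right) U{\left(-2,-6 \right)} = \left(-22\right) \left(-46\right) \left(\left(-2\right) \left(-6\right)\right) = 1012 \cdot 12 = 12144$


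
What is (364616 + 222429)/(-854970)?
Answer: -117409/170994 ≈ -0.68663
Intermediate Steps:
(364616 + 222429)/(-854970) = 587045*(-1/854970) = -117409/170994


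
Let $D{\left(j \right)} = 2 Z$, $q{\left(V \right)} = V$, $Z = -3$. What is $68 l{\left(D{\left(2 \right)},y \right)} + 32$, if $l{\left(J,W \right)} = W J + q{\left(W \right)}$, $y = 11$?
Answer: $-3708$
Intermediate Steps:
$D{\left(j \right)} = -6$ ($D{\left(j \right)} = 2 \left(-3\right) = -6$)
$l{\left(J,W \right)} = W + J W$ ($l{\left(J,W \right)} = W J + W = J W + W = W + J W$)
$68 l{\left(D{\left(2 \right)},y \right)} + 32 = 68 \cdot 11 \left(1 - 6\right) + 32 = 68 \cdot 11 \left(-5\right) + 32 = 68 \left(-55\right) + 32 = -3740 + 32 = -3708$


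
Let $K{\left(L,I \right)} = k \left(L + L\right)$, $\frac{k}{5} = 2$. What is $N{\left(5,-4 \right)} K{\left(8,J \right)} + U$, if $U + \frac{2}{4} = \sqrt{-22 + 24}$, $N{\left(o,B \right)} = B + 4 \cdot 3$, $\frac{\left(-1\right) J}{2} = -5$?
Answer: $\frac{2559}{2} + \sqrt{2} \approx 1280.9$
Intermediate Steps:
$J = 10$ ($J = \left(-2\right) \left(-5\right) = 10$)
$k = 10$ ($k = 5 \cdot 2 = 10$)
$N{\left(o,B \right)} = 12 + B$ ($N{\left(o,B \right)} = B + 12 = 12 + B$)
$U = - \frac{1}{2} + \sqrt{2}$ ($U = - \frac{1}{2} + \sqrt{-22 + 24} = - \frac{1}{2} + \sqrt{2} \approx 0.91421$)
$K{\left(L,I \right)} = 20 L$ ($K{\left(L,I \right)} = 10 \left(L + L\right) = 10 \cdot 2 L = 20 L$)
$N{\left(5,-4 \right)} K{\left(8,J \right)} + U = \left(12 - 4\right) 20 \cdot 8 - \left(\frac{1}{2} - \sqrt{2}\right) = 8 \cdot 160 - \left(\frac{1}{2} - \sqrt{2}\right) = 1280 - \left(\frac{1}{2} - \sqrt{2}\right) = \frac{2559}{2} + \sqrt{2}$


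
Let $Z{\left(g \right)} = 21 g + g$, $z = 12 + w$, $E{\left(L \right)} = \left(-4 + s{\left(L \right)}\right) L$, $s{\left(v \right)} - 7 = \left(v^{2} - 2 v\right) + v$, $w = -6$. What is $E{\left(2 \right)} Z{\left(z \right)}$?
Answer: $1320$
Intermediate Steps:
$s{\left(v \right)} = 7 + v^{2} - v$ ($s{\left(v \right)} = 7 + \left(\left(v^{2} - 2 v\right) + v\right) = 7 + \left(v^{2} - v\right) = 7 + v^{2} - v$)
$E{\left(L \right)} = L \left(3 + L^{2} - L\right)$ ($E{\left(L \right)} = \left(-4 + \left(7 + L^{2} - L\right)\right) L = \left(3 + L^{2} - L\right) L = L \left(3 + L^{2} - L\right)$)
$z = 6$ ($z = 12 - 6 = 6$)
$Z{\left(g \right)} = 22 g$
$E{\left(2 \right)} Z{\left(z \right)} = 2 \left(3 + 2^{2} - 2\right) 22 \cdot 6 = 2 \left(3 + 4 - 2\right) 132 = 2 \cdot 5 \cdot 132 = 10 \cdot 132 = 1320$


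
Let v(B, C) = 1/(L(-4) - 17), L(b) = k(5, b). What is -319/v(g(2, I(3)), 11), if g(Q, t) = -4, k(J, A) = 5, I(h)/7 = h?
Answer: 3828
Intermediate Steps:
I(h) = 7*h
L(b) = 5
v(B, C) = -1/12 (v(B, C) = 1/(5 - 17) = 1/(-12) = -1/12)
-319/v(g(2, I(3)), 11) = -319/(-1/12) = -319*(-12) = 3828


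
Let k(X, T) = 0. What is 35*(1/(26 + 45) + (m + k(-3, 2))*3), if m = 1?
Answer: 7490/71 ≈ 105.49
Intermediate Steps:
35*(1/(26 + 45) + (m + k(-3, 2))*3) = 35*(1/(26 + 45) + (1 + 0)*3) = 35*(1/71 + 1*3) = 35*(1/71 + 3) = 35*(214/71) = 7490/71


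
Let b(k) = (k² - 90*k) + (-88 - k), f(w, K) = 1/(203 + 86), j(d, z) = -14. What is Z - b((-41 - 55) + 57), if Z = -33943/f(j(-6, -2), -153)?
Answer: -9814509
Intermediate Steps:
f(w, K) = 1/289
Z = -9809527 (Z = -33943/1/289 = -33943*289 = -9809527)
b(k) = -88 + k² - 91*k
Z - b((-41 - 55) + 57) = -9809527 - (-88 + ((-41 - 55) + 57)² - 91*((-41 - 55) + 57)) = -9809527 - (-88 + (-96 + 57)² - 91*(-96 + 57)) = -9809527 - (-88 + (-39)² - 91*(-39)) = -9809527 - (-88 + 1521 + 3549) = -9809527 - 1*4982 = -9809527 - 4982 = -9814509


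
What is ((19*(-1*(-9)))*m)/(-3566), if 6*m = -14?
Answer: 399/3566 ≈ 0.11189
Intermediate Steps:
m = -7/3 (m = (1/6)*(-14) = -7/3 ≈ -2.3333)
((19*(-1*(-9)))*m)/(-3566) = ((19*(-1*(-9)))*(-7/3))/(-3566) = ((19*9)*(-7/3))*(-1/3566) = (171*(-7/3))*(-1/3566) = -399*(-1/3566) = 399/3566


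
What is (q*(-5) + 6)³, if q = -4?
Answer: 17576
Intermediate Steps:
(q*(-5) + 6)³ = (-4*(-5) + 6)³ = (20 + 6)³ = 26³ = 17576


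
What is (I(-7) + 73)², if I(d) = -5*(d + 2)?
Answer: 9604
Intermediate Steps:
I(d) = -10 - 5*d (I(d) = -5*(2 + d) = -10 - 5*d)
(I(-7) + 73)² = ((-10 - 5*(-7)) + 73)² = ((-10 + 35) + 73)² = (25 + 73)² = 98² = 9604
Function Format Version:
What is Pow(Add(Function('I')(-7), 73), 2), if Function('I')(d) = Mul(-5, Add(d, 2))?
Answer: 9604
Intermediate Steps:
Function('I')(d) = Add(-10, Mul(-5, d)) (Function('I')(d) = Mul(-5, Add(2, d)) = Add(-10, Mul(-5, d)))
Pow(Add(Function('I')(-7), 73), 2) = Pow(Add(Add(-10, Mul(-5, -7)), 73), 2) = Pow(Add(Add(-10, 35), 73), 2) = Pow(Add(25, 73), 2) = Pow(98, 2) = 9604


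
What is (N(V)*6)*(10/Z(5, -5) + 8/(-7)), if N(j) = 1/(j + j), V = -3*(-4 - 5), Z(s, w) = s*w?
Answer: -6/35 ≈ -0.17143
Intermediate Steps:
V = 27 (V = -3*(-9) = 27)
N(j) = 1/(2*j)
(N(V)*6)*(10/Z(5, -5) + 8/(-7)) = (((½)/27)*6)*(10/((5*(-5))) + 8/(-7)) = (((½)*(1/27))*6)*(10/(-25) + 8*(-⅐)) = ((1/54)*6)*(10*(-1/25) - 8/7) = (-⅖ - 8/7)/9 = (⅑)*(-54/35) = -6/35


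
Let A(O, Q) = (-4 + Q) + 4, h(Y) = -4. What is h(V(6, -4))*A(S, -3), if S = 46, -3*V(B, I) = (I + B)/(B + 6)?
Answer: 12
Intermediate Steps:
V(B, I) = -(B + I)/(3*(6 + B)) (V(B, I) = -(I + B)/(3*(B + 6)) = -(B + I)/(3*(6 + B)))
A(O, Q) = Q
h(V(6, -4))*A(S, -3) = -4*(-3) = 12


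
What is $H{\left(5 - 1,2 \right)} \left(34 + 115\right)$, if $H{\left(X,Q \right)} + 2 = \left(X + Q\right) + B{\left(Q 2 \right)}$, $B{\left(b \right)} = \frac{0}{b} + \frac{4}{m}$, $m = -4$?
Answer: $447$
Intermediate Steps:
$B{\left(b \right)} = -1$ ($B{\left(b \right)} = \frac{0}{b} + \frac{4}{-4} = 0 + 4 \left(- \frac{1}{4}\right) = 0 - 1 = -1$)
$H{\left(X,Q \right)} = -3 + Q + X$ ($H{\left(X,Q \right)} = -2 - \left(1 - Q - X\right) = -2 + \left(-1 + Q + X\right) = -3 + Q + X$)
$H{\left(5 - 1,2 \right)} \left(34 + 115\right) = \left(-3 + 2 + \left(5 - 1\right)\right) \left(34 + 115\right) = \left(-3 + 2 + \left(5 - 1\right)\right) 149 = \left(-3 + 2 + 4\right) 149 = 3 \cdot 149 = 447$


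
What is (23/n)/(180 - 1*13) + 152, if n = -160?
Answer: 4061417/26720 ≈ 152.00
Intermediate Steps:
(23/n)/(180 - 1*13) + 152 = (23/(-160))/(180 - 1*13) + 152 = (23*(-1/160))/(180 - 13) + 152 = -23/160/167 + 152 = -23/160*1/167 + 152 = -23/26720 + 152 = 4061417/26720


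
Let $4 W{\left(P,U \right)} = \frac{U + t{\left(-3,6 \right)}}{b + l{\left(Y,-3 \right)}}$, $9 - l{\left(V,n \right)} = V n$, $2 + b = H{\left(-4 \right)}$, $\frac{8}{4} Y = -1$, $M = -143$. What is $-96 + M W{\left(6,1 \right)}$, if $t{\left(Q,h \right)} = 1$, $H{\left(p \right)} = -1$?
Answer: $- \frac{1007}{9} \approx -111.89$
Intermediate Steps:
$Y = - \frac{1}{2}$ ($Y = \frac{1}{2} \left(-1\right) = - \frac{1}{2} \approx -0.5$)
$b = -3$ ($b = -2 - 1 = -3$)
$l{\left(V,n \right)} = 9 - V n$
$W{\left(P,U \right)} = \frac{1}{18} + \frac{U}{18}$ ($W{\left(P,U \right)} = \frac{\left(U + 1\right) \frac{1}{-3 + \left(9 - \left(- \frac{1}{2}\right) \left(-3\right)\right)}}{4} = \frac{\left(1 + U\right) \frac{1}{-3 + \left(9 - \frac{3}{2}\right)}}{4} = \frac{\left(1 + U\right) \frac{1}{-3 + \frac{15}{2}}}{4} = \frac{\left(1 + U\right) \frac{1}{\frac{9}{2}}}{4} = \frac{\left(1 + U\right) \frac{2}{9}}{4} = \frac{\frac{2}{9} + \frac{2 U}{9}}{4} = \frac{1}{18} + \frac{U}{18}$)
$-96 + M W{\left(6,1 \right)} = -96 - 143 \left(\frac{1}{18} + \frac{1}{18} \cdot 1\right) = -96 - 143 \left(\frac{1}{18} + \frac{1}{18}\right) = -96 - \frac{143}{9} = - \frac{1007}{9}$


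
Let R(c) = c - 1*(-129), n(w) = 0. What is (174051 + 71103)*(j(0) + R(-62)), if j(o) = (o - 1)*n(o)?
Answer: 16425318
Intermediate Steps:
j(o) = 0 (j(o) = (o - 1)*0 = (-1 + o)*0 = 0)
R(c) = 129 + c (R(c) = c + 129 = 129 + c)
(174051 + 71103)*(j(0) + R(-62)) = (174051 + 71103)*(0 + (129 - 62)) = 245154*(0 + 67) = 245154*67 = 16425318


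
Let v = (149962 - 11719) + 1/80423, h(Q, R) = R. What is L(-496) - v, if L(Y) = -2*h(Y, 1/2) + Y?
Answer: -11157887021/80423 ≈ -1.3874e+5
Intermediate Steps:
L(Y) = -1 + Y (L(Y) = -2/2 + Y = -2*1/2 + Y = -1 + Y)
v = 11117916790/80423 (v = 138243 + 1/80423 = 11117916790/80423 ≈ 1.3824e+5)
L(-496) - v = (-1 - 496) - 1*11117916790/80423 = -497 - 11117916790/80423 = -11157887021/80423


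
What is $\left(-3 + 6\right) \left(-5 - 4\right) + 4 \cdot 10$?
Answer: $13$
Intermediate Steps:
$\left(-3 + 6\right) \left(-5 - 4\right) + 4 \cdot 10 = 3 \left(-5 - 4\right) + 40 = 3 \left(-9\right) + 40 = -27 + 40 = 13$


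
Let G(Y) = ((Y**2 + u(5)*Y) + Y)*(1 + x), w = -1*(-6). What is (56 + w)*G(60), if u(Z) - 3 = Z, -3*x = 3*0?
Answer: 256680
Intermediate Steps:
x = 0 (x = -0 = -1/3*0 = 0)
u(Z) = 3 + Z
w = 6
G(Y) = Y**2 + 9*Y (G(Y) = ((Y**2 + (3 + 5)*Y) + Y)*(1 + 0) = ((Y**2 + 8*Y) + Y)*1 = (Y**2 + 9*Y)*1 = Y**2 + 9*Y)
(56 + w)*G(60) = (56 + 6)*(60*(9 + 60)) = 62*(60*69) = 62*4140 = 256680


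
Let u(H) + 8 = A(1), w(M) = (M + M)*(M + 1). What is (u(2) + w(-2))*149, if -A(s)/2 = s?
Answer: -894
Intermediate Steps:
A(s) = -2*s
w(M) = 2*M*(1 + M) (w(M) = (2*M)*(1 + M) = 2*M*(1 + M))
u(H) = -10 (u(H) = -8 - 2*1 = -8 - 2 = -10)
(u(2) + w(-2))*149 = (-10 + 2*(-2)*(1 - 2))*149 = (-10 + 2*(-2)*(-1))*149 = (-10 + 4)*149 = -6*149 = -894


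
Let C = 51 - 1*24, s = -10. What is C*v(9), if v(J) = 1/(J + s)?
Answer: -27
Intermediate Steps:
C = 27 (C = 51 - 24 = 27)
v(J) = 1/(-10 + J) (v(J) = 1/(J - 10) = 1/(-10 + J))
C*v(9) = 27/(-10 + 9) = 27/(-1) = 27*(-1) = -27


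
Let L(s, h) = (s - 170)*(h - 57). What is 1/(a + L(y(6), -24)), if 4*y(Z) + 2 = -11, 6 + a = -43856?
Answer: -4/119315 ≈ -3.3525e-5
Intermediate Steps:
a = -43862 (a = -6 - 43856 = -43862)
y(Z) = -13/4 (y(Z) = -1/2 + (1/4)*(-11) = -1/2 - 11/4 = -13/4)
L(s, h) = (-170 + s)*(-57 + h)
1/(a + L(y(6), -24)) = 1/(-43862 + (9690 - 170*(-24) - 57*(-13/4) - 24*(-13/4))) = 1/(-43862 + (9690 + 4080 + 741/4 + 78)) = 1/(-43862 + 56133/4) = 1/(-119315/4) = -4/119315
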